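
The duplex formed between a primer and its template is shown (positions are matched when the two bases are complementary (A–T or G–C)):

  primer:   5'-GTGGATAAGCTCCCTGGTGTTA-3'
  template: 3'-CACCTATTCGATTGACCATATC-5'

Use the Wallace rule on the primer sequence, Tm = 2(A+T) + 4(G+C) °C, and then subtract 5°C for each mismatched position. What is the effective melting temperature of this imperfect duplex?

Primer base counts: A=4, T=7, G=7, C=4 → A+T=11, G+C=11
Perfect-match Tm = 2(11) + 4(11) = 22 + 44 = 66°C
Mismatches (positions where the bases are not complementary): 5 (at positions 12, 13, 19, 21, 22)
Effective Tm = 66 − 5×5 = 66 − 25 = 41°C

41°C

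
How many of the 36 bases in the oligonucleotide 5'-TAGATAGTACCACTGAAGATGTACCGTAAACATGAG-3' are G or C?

Counting bases: C=6, G=8, A=14, T=8
G+C = 8 + 6 = 14

14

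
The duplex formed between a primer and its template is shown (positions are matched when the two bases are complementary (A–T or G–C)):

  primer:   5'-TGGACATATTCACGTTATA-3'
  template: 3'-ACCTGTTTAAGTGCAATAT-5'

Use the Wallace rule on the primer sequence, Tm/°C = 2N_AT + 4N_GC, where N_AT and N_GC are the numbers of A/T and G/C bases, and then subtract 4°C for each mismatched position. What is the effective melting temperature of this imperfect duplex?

Primer base counts: A=6, T=7, G=3, C=3 → A+T=13, G+C=6
Perfect-match Tm = 2(13) + 4(6) = 26 + 24 = 50°C
Mismatches (positions where the bases are not complementary): 1 (at position 7)
Effective Tm = 50 − 1×4 = 50 − 4 = 46°C

46°C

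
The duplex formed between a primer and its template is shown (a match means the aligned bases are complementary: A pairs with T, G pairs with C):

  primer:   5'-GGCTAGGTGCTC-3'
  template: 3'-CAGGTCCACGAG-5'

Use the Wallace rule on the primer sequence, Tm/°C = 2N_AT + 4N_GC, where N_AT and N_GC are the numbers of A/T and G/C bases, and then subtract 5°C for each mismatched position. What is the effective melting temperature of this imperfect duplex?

Primer base counts: A=1, T=3, G=5, C=3 → A+T=4, G+C=8
Perfect-match Tm = 2(4) + 4(8) = 8 + 32 = 40°C
Mismatches (positions where the bases are not complementary): 2 (at positions 2, 4)
Effective Tm = 40 − 2×5 = 40 − 10 = 30°C

30°C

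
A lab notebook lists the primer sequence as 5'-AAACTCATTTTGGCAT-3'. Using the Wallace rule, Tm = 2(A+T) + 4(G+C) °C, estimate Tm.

C=3, A=5, T=6, G=2
A+T = 11, G+C = 5
Tm = 2×11 + 4×5 = 42°C

42°C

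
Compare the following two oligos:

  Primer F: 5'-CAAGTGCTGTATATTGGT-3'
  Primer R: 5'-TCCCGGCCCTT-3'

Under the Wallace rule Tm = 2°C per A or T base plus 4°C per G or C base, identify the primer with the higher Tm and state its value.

Primer F, 50°C

Primer F: A+T=11, G+C=7 → Tm = 2(11)+4(7) = 50°C
Primer R: A+T=3, G+C=8 → Tm = 2(3)+4(8) = 38°C
50°C vs 38°C → primer F is higher.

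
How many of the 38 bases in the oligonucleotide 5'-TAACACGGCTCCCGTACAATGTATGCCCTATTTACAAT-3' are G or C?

16

Scanning the sequence gives A=11, G=5, T=11, C=11.
Total G or C: 5 + 11 = 16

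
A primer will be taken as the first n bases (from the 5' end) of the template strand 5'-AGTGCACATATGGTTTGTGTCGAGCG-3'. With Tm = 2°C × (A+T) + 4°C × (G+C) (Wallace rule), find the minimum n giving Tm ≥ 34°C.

n = 12

First 11 bases: AGTGCACATAT → Tm = 30°C (< 34°C)
First 12 bases: AGTGCACATATG → Tm = 34°C (≥ 34°C)
Each additional base adds 2°C (A/T) or 4°C (G/C), so Tm is non-decreasing in n; n = 12 is the first length to reach 34°C.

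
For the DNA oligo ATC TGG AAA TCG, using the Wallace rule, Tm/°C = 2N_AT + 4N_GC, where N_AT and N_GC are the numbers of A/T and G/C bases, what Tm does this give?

Base counts: C=2, T=3, A=4, G=3
So N_AT = 7 and N_GC = 5.
Tm = 2(7) + 4(5) = 14 + 20 = 34°C

34°C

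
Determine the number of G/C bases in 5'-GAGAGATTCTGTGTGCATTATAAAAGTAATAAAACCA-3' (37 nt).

11

Counting bases: G=7, A=16, T=10, C=4
G+C = 7 + 4 = 11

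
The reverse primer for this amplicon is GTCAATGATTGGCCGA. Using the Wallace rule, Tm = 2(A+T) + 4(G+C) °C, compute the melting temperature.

Scanning the sequence gives T=4, C=3, G=5, A=4.
A+T = 8, G+C = 8
Tm = 2(8) + 4(8) = 16 + 32 = 48°C

48°C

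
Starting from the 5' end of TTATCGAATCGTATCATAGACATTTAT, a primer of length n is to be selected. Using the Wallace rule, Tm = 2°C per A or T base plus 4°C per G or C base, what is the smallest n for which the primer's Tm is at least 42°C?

n = 16

First 15 bases: TTATCGAATCGTATC → Tm = 40°C (< 42°C)
First 16 bases: TTATCGAATCGTATCA → Tm = 42°C (≥ 42°C)
Since every base adds ≥2°C, Tm only increases with n, so the threshold is first crossed at n = 16.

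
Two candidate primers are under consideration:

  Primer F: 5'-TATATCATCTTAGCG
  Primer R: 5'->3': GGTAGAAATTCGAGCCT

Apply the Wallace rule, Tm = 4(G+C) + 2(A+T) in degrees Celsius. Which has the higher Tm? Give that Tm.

Primer R, 50°C

Primer F: A+T=10, G+C=5 → Tm = 2(10)+4(5) = 40°C
Primer R: A+T=9, G+C=8 → Tm = 2(9)+4(8) = 50°C
40°C vs 50°C → primer R is higher.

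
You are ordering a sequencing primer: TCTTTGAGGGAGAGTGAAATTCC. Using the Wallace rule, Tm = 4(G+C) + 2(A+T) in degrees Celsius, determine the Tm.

66°C

Base counts: C=3, T=7, A=6, G=7
A+T = 13, G+C = 10
Tm = 2×13 + 4×10 = 66°C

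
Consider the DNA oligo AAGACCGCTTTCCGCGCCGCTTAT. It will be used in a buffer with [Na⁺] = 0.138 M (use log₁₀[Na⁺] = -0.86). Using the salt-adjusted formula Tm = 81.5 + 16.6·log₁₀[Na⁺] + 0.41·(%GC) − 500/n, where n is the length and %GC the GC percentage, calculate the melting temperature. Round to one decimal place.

Length n = 24. Scanning the sequence gives C=9, G=5, T=6, A=4.
G+C = 14, so %GC = 14/24 × 100 = 58.333%
Salt term: 16.6 × (-0.86) = -14.276
GC term: 0.41 × 58.333 = 23.917; length term: −500/24 = −20.833
Tm = 81.5 + (-14.276) + 23.917 − 20.833 = 70.308 → 70.3°C

70.3°C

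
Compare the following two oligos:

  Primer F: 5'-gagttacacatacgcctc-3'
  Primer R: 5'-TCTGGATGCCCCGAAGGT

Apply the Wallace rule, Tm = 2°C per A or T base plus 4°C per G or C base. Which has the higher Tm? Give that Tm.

Primer R, 58°C

Primer F: A+T=9, G+C=9 → Tm = 2(9)+4(9) = 54°C
Primer R: A+T=7, G+C=11 → Tm = 2(7)+4(11) = 58°C
54°C vs 58°C → primer R is higher.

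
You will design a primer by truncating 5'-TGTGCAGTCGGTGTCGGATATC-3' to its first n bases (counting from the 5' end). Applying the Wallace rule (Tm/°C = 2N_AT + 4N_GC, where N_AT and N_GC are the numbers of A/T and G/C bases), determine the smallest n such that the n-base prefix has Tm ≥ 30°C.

First 9 bases: TGTGCAGTC → Tm = 28°C (< 30°C)
First 10 bases: TGTGCAGTCG → Tm = 32°C (≥ 30°C)
Each additional base adds 2°C (A/T) or 4°C (G/C), so Tm is non-decreasing in n; n = 10 is the first length to reach 30°C.

n = 10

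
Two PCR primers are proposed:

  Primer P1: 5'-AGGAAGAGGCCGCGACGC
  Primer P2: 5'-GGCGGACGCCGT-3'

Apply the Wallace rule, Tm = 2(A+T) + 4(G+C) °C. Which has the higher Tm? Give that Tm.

Primer P1: A+T=5, G+C=13 → Tm = 2(5)+4(13) = 62°C
Primer P2: A+T=2, G+C=10 → Tm = 2(2)+4(10) = 44°C
62°C vs 44°C → primer P1 is higher.

Primer P1, 62°C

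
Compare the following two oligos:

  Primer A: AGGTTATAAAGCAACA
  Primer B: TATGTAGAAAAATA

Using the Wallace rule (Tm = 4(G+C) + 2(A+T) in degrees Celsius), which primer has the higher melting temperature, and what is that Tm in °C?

Primer A: A+T=11, G+C=5 → Tm = 2(11)+4(5) = 42°C
Primer B: A+T=12, G+C=2 → Tm = 2(12)+4(2) = 32°C
42°C vs 32°C → primer A is higher.

Primer A, 42°C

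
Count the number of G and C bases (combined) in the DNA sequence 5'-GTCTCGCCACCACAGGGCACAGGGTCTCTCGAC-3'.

22

T=5, A=6, G=9, C=13
G+C = 9 + 13 = 22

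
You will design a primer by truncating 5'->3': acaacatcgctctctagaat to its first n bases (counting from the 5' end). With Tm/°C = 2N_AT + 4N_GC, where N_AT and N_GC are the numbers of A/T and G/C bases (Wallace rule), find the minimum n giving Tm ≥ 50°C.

n = 17

First 16 bases: ACAACATCGCTCTCTA → Tm = 46°C (< 50°C)
First 17 bases: ACAACATCGCTCTCTAG → Tm = 50°C (≥ 50°C)
Since every base adds ≥2°C, Tm only increases with n, so the threshold is first crossed at n = 17.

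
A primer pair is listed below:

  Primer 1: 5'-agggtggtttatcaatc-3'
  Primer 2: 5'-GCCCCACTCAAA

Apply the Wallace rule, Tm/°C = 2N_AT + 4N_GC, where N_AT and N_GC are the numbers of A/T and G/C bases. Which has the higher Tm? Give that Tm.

Primer 1, 48°C

Primer 1: A+T=10, G+C=7 → Tm = 2(10)+4(7) = 48°C
Primer 2: A+T=5, G+C=7 → Tm = 2(5)+4(7) = 38°C
48°C vs 38°C → primer 1 is higher.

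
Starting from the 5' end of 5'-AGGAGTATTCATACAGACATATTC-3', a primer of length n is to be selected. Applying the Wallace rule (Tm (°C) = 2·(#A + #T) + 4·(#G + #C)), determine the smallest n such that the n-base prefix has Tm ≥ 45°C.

First 16 bases: AGGAGTATTCATACAG → Tm = 44°C (< 45°C)
First 17 bases: AGGAGTATTCATACAGA → Tm = 46°C (≥ 45°C)
Each additional base adds 2°C (A/T) or 4°C (G/C), so Tm is non-decreasing in n; n = 17 is the first length to reach 45°C.

n = 17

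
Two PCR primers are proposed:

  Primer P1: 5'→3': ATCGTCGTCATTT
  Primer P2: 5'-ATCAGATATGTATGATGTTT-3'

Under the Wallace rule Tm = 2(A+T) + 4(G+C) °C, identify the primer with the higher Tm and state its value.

Primer P2, 50°C

Primer P1: A+T=8, G+C=5 → Tm = 2(8)+4(5) = 36°C
Primer P2: A+T=15, G+C=5 → Tm = 2(15)+4(5) = 50°C
36°C vs 50°C → primer P2 is higher.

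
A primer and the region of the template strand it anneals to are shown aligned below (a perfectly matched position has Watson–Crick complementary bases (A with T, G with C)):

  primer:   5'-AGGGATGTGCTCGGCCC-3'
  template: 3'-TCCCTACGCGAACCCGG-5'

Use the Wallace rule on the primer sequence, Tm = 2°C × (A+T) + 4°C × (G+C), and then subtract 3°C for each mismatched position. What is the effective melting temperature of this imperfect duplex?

Primer base counts: A=2, T=3, G=7, C=5 → A+T=5, G+C=12
Perfect-match Tm = 2(5) + 4(12) = 10 + 48 = 58°C
Mismatches (positions where the bases are not complementary): 3 (at positions 8, 12, 15)
Effective Tm = 58 − 3×3 = 58 − 9 = 49°C

49°C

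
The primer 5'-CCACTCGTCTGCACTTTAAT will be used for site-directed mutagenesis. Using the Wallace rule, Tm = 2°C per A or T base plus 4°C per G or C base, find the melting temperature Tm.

A=4, G=2, T=7, C=7
A+T = 11, G+C = 9
Tm = 2(11) + 4(9) = 22 + 36 = 58°C

58°C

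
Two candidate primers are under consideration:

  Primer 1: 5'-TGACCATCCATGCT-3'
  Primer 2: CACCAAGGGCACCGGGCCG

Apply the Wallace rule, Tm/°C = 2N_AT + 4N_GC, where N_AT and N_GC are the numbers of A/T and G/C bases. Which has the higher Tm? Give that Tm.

Primer 1: A+T=7, G+C=7 → Tm = 2(7)+4(7) = 42°C
Primer 2: A+T=4, G+C=15 → Tm = 2(4)+4(15) = 68°C
42°C vs 68°C → primer 2 is higher.

Primer 2, 68°C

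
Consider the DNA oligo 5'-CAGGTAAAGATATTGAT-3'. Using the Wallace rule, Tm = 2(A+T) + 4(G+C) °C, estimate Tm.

C=1, G=4, T=5, A=7
AT pairs contribute 12, GC pairs contribute 5.
Tm = 2×12 + 4×5 = 44°C

44°C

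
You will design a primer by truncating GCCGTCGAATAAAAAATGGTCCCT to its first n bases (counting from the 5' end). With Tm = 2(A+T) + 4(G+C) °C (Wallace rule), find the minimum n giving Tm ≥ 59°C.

n = 21

First 20 bases: GCCGTCGAATAAAAAATGGT → Tm = 56°C (< 59°C)
First 21 bases: GCCGTCGAATAAAAAATGGTC → Tm = 60°C (≥ 59°C)
Since every base adds ≥2°C, Tm only increases with n, so the threshold is first crossed at n = 21.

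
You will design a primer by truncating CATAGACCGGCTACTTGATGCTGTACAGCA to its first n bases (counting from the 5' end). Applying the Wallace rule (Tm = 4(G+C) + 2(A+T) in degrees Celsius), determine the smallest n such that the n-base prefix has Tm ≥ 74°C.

n = 25

First 24 bases: CATAGACCGGCTACTTGATGCTGT → Tm = 72°C (< 74°C)
First 25 bases: CATAGACCGGCTACTTGATGCTGTA → Tm = 74°C (≥ 74°C)
Each additional base adds 2°C (A/T) or 4°C (G/C), so Tm is non-decreasing in n; n = 25 is the first length to reach 74°C.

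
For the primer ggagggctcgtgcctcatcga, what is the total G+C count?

14

Counting bases: G=8, T=4, A=3, C=6
G+C = 8 + 6 = 14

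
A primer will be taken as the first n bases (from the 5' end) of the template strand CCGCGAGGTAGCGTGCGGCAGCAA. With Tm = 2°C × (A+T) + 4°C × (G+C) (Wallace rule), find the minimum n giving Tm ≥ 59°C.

First 16 bases: CCGCGAGGTAGCGTGC → Tm = 56°C (< 59°C)
First 17 bases: CCGCGAGGTAGCGTGCG → Tm = 60°C (≥ 59°C)
Each additional base adds 2°C (A/T) or 4°C (G/C), so Tm is non-decreasing in n; n = 17 is the first length to reach 59°C.

n = 17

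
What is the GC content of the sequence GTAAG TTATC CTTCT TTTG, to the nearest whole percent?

32%

C=3, T=10, G=3, A=3
G+C = 3 + 3 = 6 out of 19 bases
%GC = 6/19 × 100 = 31.58% ≈ 32%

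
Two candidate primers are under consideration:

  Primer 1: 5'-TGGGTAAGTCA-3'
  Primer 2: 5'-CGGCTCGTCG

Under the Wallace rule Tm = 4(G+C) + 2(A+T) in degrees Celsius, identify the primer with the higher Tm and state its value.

Primer 2, 36°C

Primer 1: A+T=6, G+C=5 → Tm = 2(6)+4(5) = 32°C
Primer 2: A+T=2, G+C=8 → Tm = 2(2)+4(8) = 36°C
32°C vs 36°C → primer 2 is higher.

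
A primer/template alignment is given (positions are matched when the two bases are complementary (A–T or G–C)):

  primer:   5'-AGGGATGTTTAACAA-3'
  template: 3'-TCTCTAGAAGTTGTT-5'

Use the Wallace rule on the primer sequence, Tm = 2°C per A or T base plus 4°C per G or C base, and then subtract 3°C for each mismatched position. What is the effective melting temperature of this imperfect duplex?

31°C

Primer base counts: A=6, T=4, G=4, C=1 → A+T=10, G+C=5
Perfect-match Tm = 2(10) + 4(5) = 20 + 20 = 40°C
Mismatches (positions where the bases are not complementary): 3 (at positions 3, 7, 10)
Effective Tm = 40 − 3×3 = 40 − 9 = 31°C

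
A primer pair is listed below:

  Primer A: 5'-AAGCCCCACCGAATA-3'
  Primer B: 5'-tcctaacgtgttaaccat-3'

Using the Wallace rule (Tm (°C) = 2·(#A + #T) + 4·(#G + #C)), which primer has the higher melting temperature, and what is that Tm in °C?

Primer A: A+T=7, G+C=8 → Tm = 2(7)+4(8) = 46°C
Primer B: A+T=11, G+C=7 → Tm = 2(11)+4(7) = 50°C
46°C vs 50°C → primer B is higher.

Primer B, 50°C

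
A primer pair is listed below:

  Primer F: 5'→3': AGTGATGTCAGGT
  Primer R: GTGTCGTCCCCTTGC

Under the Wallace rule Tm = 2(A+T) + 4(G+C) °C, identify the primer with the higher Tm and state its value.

Primer R, 50°C

Primer F: A+T=7, G+C=6 → Tm = 2(7)+4(6) = 38°C
Primer R: A+T=5, G+C=10 → Tm = 2(5)+4(10) = 50°C
38°C vs 50°C → primer R is higher.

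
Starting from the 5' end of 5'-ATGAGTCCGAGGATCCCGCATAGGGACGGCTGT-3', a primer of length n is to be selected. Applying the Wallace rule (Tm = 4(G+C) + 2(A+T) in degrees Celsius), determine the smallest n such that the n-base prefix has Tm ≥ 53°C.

First 16 bases: ATGAGTCCGAGGATCC → Tm = 50°C (< 53°C)
First 17 bases: ATGAGTCCGAGGATCCC → Tm = 54°C (≥ 53°C)
Since every base adds ≥2°C, Tm only increases with n, so the threshold is first crossed at n = 17.

n = 17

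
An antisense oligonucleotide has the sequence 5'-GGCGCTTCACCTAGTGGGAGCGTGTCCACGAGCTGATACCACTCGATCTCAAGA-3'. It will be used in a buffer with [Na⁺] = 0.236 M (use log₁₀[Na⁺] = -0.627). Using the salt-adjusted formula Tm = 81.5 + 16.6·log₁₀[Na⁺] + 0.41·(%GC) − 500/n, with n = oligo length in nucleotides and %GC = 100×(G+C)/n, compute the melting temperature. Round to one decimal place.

85.4°C

Length n = 54. Counting bases: T=11, G=15, A=12, C=16
G+C = 31, so %GC = 31/54 × 100 = 57.407%
Salt term: 16.6 × (-0.627) = -10.408
GC term: 0.41 × 57.407 = 23.537; length term: −500/54 = −9.259
Tm = 81.5 + (-10.408) + 23.537 − 9.259 = 85.37 → 85.4°C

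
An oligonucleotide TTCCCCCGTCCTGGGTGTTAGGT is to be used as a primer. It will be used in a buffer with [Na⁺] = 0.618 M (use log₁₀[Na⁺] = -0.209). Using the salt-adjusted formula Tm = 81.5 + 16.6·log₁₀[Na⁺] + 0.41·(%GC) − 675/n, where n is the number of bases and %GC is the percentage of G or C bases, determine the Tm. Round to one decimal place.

73.6°C

Length n = 23. Base counts: T=8, G=7, A=1, C=7
G+C = 14, so %GC = 14/23 × 100 = 60.87%
Salt term: 16.6 × (-0.209) = -3.469
GC term: 0.41 × 60.87 = 24.957; length term: −675/23 = −29.348
Tm = 81.5 + (-3.469) + 24.957 − 29.348 = 73.64 → 73.6°C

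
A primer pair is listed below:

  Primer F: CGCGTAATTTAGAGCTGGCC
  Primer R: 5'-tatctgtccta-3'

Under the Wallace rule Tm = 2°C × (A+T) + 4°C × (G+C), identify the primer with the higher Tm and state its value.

Primer F, 62°C

Primer F: A+T=9, G+C=11 → Tm = 2(9)+4(11) = 62°C
Primer R: A+T=7, G+C=4 → Tm = 2(7)+4(4) = 30°C
62°C vs 30°C → primer F is higher.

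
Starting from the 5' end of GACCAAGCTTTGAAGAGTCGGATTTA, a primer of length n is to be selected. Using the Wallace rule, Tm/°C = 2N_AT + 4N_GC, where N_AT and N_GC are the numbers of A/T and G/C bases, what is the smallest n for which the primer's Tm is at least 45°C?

n = 16

First 15 bases: GACCAAGCTTTGAAG → Tm = 44°C (< 45°C)
First 16 bases: GACCAAGCTTTGAAGA → Tm = 46°C (≥ 45°C)
Each additional base adds 2°C (A/T) or 4°C (G/C), so Tm is non-decreasing in n; n = 16 is the first length to reach 45°C.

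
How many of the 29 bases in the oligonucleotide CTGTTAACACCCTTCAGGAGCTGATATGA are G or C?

13

Base counts: T=8, C=7, G=6, A=8
G+C = 6 + 7 = 13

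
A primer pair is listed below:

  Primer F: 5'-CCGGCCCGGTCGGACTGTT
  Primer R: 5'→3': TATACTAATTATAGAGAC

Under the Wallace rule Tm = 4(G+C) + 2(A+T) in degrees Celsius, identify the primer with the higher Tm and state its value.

Primer F: A+T=5, G+C=14 → Tm = 2(5)+4(14) = 66°C
Primer R: A+T=14, G+C=4 → Tm = 2(14)+4(4) = 44°C
66°C vs 44°C → primer F is higher.

Primer F, 66°C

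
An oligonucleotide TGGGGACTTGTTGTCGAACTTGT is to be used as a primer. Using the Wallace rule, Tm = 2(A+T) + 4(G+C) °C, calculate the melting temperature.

Base counts: G=8, A=3, T=9, C=3
So N_AT = 12 and N_GC = 11.
Tm = 4·11 + 2·12 = 44 + 24 = 68°C

68°C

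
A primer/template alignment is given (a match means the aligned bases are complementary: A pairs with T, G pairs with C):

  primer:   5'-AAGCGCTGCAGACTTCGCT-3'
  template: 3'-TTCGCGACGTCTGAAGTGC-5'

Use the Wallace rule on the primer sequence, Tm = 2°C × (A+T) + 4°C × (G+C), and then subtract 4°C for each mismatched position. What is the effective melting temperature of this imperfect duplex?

Primer base counts: A=4, T=4, G=5, C=6 → A+T=8, G+C=11
Perfect-match Tm = 2(8) + 4(11) = 16 + 44 = 60°C
Mismatches (positions where the bases are not complementary): 2 (at positions 17, 19)
Effective Tm = 60 − 2×4 = 60 − 8 = 52°C

52°C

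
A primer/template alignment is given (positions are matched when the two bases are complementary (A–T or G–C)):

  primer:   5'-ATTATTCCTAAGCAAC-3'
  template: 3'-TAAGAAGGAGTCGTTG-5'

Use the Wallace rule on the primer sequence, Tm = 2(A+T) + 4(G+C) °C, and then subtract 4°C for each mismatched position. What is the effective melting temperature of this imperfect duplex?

Primer base counts: A=6, T=5, G=1, C=4 → A+T=11, G+C=5
Perfect-match Tm = 2(11) + 4(5) = 22 + 20 = 42°C
Mismatches (positions where the bases are not complementary): 2 (at positions 4, 10)
Effective Tm = 42 − 2×4 = 42 − 8 = 34°C

34°C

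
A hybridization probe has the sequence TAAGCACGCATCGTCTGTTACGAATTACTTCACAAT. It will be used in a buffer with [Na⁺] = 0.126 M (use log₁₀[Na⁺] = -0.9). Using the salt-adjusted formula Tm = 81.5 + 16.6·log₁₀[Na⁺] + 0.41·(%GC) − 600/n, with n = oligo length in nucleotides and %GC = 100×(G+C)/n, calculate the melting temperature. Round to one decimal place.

Length n = 36. T=11, A=11, C=9, G=5
G+C = 14, so %GC = 14/36 × 100 = 38.889%
Salt term: 16.6 × (-0.9) = -14.94
GC term: 0.41 × 38.889 = 15.944; length term: −600/36 = −16.667
Tm = 81.5 + (-14.94) + 15.944 − 16.667 = 65.837 → 65.8°C

65.8°C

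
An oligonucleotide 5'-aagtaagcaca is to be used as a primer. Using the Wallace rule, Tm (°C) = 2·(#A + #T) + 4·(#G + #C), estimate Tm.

30°C

T=1, A=6, C=2, G=2
A+T = 7, G+C = 4
Tm = 4·4 + 2·7 = 16 + 14 = 30°C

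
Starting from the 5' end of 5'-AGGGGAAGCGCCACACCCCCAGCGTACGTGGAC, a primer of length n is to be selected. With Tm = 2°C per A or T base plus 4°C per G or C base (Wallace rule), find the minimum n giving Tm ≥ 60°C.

First 17 bases: AGGGGAAGCGCCACACC → Tm = 58°C (< 60°C)
First 18 bases: AGGGGAAGCGCCACACCC → Tm = 62°C (≥ 60°C)
Since every base adds ≥2°C, Tm only increases with n, so the threshold is first crossed at n = 18.

n = 18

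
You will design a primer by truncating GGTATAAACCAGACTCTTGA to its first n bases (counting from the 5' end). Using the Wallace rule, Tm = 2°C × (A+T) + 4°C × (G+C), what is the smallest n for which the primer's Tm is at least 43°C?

First 15 bases: GGTATAAACCAGACT → Tm = 42°C (< 43°C)
First 16 bases: GGTATAAACCAGACTC → Tm = 46°C (≥ 43°C)
Since every base adds ≥2°C, Tm only increases with n, so the threshold is first crossed at n = 16.

n = 16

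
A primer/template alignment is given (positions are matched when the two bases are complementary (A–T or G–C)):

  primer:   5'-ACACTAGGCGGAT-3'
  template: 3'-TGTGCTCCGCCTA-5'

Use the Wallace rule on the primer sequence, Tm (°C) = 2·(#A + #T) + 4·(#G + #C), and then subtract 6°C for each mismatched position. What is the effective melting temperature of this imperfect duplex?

Primer base counts: A=4, T=2, G=4, C=3 → A+T=6, G+C=7
Perfect-match Tm = 2(6) + 4(7) = 12 + 28 = 40°C
Mismatches (positions where the bases are not complementary): 1 (at position 5)
Effective Tm = 40 − 1×6 = 40 − 6 = 34°C

34°C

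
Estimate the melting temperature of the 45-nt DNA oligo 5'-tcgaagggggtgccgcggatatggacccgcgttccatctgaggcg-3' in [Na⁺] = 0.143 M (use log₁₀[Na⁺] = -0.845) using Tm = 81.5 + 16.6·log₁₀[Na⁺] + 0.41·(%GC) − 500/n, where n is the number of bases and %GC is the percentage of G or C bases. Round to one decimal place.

Length n = 45. Base counts: G=18, A=7, C=12, T=8
G+C = 30, so %GC = 30/45 × 100 = 66.667%
Salt term: 16.6 × (-0.845) = -14.027
GC term: 0.41 × 66.667 = 27.333; length term: −500/45 = −11.111
Tm = 81.5 + (-14.027) + 27.333 − 11.111 = 83.695 → 83.7°C

83.7°C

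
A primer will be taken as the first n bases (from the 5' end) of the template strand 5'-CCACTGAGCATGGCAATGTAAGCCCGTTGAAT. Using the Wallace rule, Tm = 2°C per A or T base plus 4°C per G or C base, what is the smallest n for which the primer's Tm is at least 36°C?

First 11 bases: CCACTGAGCAT → Tm = 34°C (< 36°C)
First 12 bases: CCACTGAGCATG → Tm = 38°C (≥ 36°C)
Each additional base adds 2°C (A/T) or 4°C (G/C), so Tm is non-decreasing in n; n = 12 is the first length to reach 36°C.

n = 12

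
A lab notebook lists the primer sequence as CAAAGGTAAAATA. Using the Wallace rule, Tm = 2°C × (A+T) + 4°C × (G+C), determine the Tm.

32°C

Scanning the sequence gives A=8, C=1, G=2, T=2.
AT pairs contribute 10, GC pairs contribute 3.
Tm = 2(10) + 4(3) = 20 + 12 = 32°C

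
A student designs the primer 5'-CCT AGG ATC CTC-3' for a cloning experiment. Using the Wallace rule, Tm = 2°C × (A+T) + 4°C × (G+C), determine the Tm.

T=3, C=5, A=2, G=2
A+T = 5, G+C = 7
Tm = 2(5) + 4(7) = 10 + 28 = 38°C

38°C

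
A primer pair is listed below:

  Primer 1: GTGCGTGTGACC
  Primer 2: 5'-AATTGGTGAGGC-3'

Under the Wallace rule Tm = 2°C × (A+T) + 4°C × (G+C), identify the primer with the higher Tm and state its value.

Primer 1: A+T=4, G+C=8 → Tm = 2(4)+4(8) = 40°C
Primer 2: A+T=6, G+C=6 → Tm = 2(6)+4(6) = 36°C
40°C vs 36°C → primer 1 is higher.

Primer 1, 40°C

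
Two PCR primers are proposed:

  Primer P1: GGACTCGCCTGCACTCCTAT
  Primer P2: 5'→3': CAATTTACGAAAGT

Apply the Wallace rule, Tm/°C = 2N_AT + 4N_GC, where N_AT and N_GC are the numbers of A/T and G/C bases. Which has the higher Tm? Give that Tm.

Primer P1: A+T=8, G+C=12 → Tm = 2(8)+4(12) = 64°C
Primer P2: A+T=10, G+C=4 → Tm = 2(10)+4(4) = 36°C
64°C vs 36°C → primer P1 is higher.

Primer P1, 64°C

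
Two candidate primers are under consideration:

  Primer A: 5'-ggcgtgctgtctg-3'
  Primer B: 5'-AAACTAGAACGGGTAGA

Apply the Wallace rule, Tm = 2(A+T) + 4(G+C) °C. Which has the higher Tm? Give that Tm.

Primer A: A+T=4, G+C=9 → Tm = 2(4)+4(9) = 44°C
Primer B: A+T=10, G+C=7 → Tm = 2(10)+4(7) = 48°C
44°C vs 48°C → primer B is higher.

Primer B, 48°C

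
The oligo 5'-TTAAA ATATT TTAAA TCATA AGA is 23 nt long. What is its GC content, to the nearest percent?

A=12, C=1, T=9, G=1
G+C = 1 + 1 = 2 out of 23 bases
%GC = 2/23 × 100 = 8.696% ≈ 9%

9%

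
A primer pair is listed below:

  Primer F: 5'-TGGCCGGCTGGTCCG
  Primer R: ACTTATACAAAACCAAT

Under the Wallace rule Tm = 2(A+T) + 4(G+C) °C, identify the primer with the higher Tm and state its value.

Primer F: A+T=3, G+C=12 → Tm = 2(3)+4(12) = 54°C
Primer R: A+T=13, G+C=4 → Tm = 2(13)+4(4) = 42°C
54°C vs 42°C → primer F is higher.

Primer F, 54°C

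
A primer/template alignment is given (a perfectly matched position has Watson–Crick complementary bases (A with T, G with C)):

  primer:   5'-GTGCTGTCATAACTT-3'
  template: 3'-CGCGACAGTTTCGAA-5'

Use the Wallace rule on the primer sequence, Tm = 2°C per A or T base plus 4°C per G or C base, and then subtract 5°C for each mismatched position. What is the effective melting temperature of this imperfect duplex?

Primer base counts: A=3, T=6, G=3, C=3 → A+T=9, G+C=6
Perfect-match Tm = 2(9) + 4(6) = 18 + 24 = 42°C
Mismatches (positions where the bases are not complementary): 3 (at positions 2, 10, 12)
Effective Tm = 42 − 3×5 = 42 − 15 = 27°C

27°C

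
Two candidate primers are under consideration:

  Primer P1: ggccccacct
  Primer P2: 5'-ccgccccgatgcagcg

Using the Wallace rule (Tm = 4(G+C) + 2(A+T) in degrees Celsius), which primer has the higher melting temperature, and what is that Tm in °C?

Primer P2, 58°C

Primer P1: A+T=2, G+C=8 → Tm = 2(2)+4(8) = 36°C
Primer P2: A+T=3, G+C=13 → Tm = 2(3)+4(13) = 58°C
36°C vs 58°C → primer P2 is higher.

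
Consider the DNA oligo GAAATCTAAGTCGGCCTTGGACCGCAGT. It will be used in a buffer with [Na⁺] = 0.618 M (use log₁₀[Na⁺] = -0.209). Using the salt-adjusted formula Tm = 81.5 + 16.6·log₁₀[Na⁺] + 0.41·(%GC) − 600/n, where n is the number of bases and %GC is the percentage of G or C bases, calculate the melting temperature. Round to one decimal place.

78.6°C

Length n = 28. G=8, T=6, C=7, A=7
G+C = 15, so %GC = 15/28 × 100 = 53.571%
Salt term: 16.6 × (-0.209) = -3.469
GC term: 0.41 × 53.571 = 21.964; length term: −600/28 = −21.429
Tm = 81.5 + (-3.469) + 21.964 − 21.429 = 78.566 → 78.6°C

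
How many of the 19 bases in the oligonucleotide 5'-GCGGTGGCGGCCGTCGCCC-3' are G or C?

Base counts: A=0, G=9, C=8, T=2
Total G or C: 9 + 8 = 17

17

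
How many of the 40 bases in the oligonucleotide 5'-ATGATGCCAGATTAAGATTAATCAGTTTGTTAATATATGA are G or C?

10

A=15, C=3, T=15, G=7
G+C = 7 + 3 = 10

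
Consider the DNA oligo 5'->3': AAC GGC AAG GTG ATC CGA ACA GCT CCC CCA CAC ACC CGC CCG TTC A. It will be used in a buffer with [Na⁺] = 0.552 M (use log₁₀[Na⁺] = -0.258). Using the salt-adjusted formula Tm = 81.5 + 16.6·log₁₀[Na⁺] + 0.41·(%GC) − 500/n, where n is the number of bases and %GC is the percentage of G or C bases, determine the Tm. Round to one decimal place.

92.2°C

Length n = 46. T=5, A=12, G=9, C=20
G+C = 29, so %GC = 29/46 × 100 = 63.043%
Salt term: 16.6 × (-0.258) = -4.283
GC term: 0.41 × 63.043 = 25.848; length term: −500/46 = −10.87
Tm = 81.5 + (-4.283) + 25.848 − 10.87 = 92.195 → 92.2°C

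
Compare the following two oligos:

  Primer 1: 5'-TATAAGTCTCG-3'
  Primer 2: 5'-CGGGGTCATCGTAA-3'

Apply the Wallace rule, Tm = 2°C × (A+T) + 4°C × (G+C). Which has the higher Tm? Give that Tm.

Primer 1: A+T=7, G+C=4 → Tm = 2(7)+4(4) = 30°C
Primer 2: A+T=6, G+C=8 → Tm = 2(6)+4(8) = 44°C
30°C vs 44°C → primer 2 is higher.

Primer 2, 44°C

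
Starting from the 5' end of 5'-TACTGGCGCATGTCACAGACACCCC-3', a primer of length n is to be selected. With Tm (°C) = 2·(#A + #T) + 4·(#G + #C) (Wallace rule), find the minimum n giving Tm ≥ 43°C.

First 13 bases: TACTGGCGCATGT → Tm = 40°C (< 43°C)
First 14 bases: TACTGGCGCATGTC → Tm = 44°C (≥ 43°C)
Each additional base adds 2°C (A/T) or 4°C (G/C), so Tm is non-decreasing in n; n = 14 is the first length to reach 43°C.

n = 14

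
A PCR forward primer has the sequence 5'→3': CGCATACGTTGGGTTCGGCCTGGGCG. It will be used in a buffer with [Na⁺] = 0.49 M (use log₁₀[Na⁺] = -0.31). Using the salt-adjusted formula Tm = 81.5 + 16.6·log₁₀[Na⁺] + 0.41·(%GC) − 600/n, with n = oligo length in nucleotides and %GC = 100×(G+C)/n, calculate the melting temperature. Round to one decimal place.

Length n = 26. Scanning the sequence gives G=11, A=2, T=6, C=7.
G+C = 18, so %GC = 18/26 × 100 = 69.231%
Salt term: 16.6 × (-0.31) = -5.146
GC term: 0.41 × 69.231 = 28.385; length term: −600/26 = −23.077
Tm = 81.5 + (-5.146) + 28.385 − 23.077 = 81.662 → 81.7°C

81.7°C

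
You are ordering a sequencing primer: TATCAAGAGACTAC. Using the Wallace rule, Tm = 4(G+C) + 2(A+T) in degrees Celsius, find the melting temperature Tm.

Base counts: T=3, C=3, A=6, G=2
So N_AT = 9 and N_GC = 5.
Tm = 4·5 + 2·9 = 20 + 18 = 38°C

38°C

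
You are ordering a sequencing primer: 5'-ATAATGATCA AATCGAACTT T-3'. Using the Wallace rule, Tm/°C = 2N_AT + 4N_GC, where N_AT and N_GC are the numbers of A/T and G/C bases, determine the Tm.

52°C

G=2, T=7, A=9, C=3
A+T = 16, G+C = 5
Tm = 2(16) + 4(5) = 32 + 20 = 52°C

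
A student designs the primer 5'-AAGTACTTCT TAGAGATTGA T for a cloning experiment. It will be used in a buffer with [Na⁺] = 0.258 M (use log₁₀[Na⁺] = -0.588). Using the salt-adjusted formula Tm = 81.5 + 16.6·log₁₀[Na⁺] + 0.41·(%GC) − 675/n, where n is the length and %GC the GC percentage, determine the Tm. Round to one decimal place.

51.3°C

Length n = 21. Base counts: G=4, A=7, C=2, T=8
G+C = 6, so %GC = 6/21 × 100 = 28.571%
Salt term: 16.6 × (-0.588) = -9.761
GC term: 0.41 × 28.571 = 11.714; length term: −675/21 = −32.143
Tm = 81.5 + (-9.761) + 11.714 − 32.143 = 51.31 → 51.3°C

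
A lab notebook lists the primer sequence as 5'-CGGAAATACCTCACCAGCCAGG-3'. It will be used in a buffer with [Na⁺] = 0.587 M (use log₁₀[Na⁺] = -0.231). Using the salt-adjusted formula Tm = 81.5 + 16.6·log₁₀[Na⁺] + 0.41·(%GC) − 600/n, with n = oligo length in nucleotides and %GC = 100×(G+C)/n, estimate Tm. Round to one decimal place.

Length n = 22. Scanning the sequence gives T=2, A=7, C=8, G=5.
G+C = 13, so %GC = 13/22 × 100 = 59.091%
Salt term: 16.6 × (-0.231) = -3.835
GC term: 0.41 × 59.091 = 24.227; length term: −600/22 = −27.273
Tm = 81.5 + (-3.835) + 24.227 − 27.273 = 74.619 → 74.6°C

74.6°C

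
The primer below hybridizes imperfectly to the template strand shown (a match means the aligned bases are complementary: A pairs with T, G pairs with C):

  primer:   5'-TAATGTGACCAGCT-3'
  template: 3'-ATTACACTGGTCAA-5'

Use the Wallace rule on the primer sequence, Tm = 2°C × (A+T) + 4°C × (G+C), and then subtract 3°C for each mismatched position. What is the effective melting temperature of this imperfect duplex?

Primer base counts: A=4, T=4, G=3, C=3 → A+T=8, G+C=6
Perfect-match Tm = 2(8) + 4(6) = 16 + 24 = 40°C
Mismatches (positions where the bases are not complementary): 1 (at position 13)
Effective Tm = 40 − 1×3 = 40 − 3 = 37°C

37°C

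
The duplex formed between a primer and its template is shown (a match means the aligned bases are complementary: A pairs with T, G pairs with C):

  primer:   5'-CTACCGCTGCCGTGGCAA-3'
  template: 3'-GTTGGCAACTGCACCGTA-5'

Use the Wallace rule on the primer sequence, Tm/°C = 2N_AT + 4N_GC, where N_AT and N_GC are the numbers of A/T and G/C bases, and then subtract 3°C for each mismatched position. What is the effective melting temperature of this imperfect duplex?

Primer base counts: A=3, T=3, G=5, C=7 → A+T=6, G+C=12
Perfect-match Tm = 2(6) + 4(12) = 12 + 48 = 60°C
Mismatches (positions where the bases are not complementary): 4 (at positions 2, 7, 10, 18)
Effective Tm = 60 − 4×3 = 60 − 12 = 48°C

48°C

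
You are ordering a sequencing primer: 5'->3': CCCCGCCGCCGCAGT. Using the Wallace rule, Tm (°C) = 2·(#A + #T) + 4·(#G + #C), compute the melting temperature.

56°C

C=9, G=4, T=1, A=1
A+T = 2, G+C = 13
Tm = 2(2) + 4(13) = 4 + 52 = 56°C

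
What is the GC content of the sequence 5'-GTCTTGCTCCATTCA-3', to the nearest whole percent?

47%

Scanning the sequence gives G=2, C=5, T=6, A=2.
G+C = 2 + 5 = 7 out of 15 bases
%GC = 7/15 × 100 = 46.67% ≈ 47%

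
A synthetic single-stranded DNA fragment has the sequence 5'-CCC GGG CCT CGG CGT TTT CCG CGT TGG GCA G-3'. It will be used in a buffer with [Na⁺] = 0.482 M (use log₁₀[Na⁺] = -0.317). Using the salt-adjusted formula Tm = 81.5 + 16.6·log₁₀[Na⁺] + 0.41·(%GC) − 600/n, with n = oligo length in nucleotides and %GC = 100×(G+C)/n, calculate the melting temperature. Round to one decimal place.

87.3°C

Length n = 31. Base counts: G=12, A=1, C=11, T=7
G+C = 23, so %GC = 23/31 × 100 = 74.194%
Salt term: 16.6 × (-0.317) = -5.262
GC term: 0.41 × 74.194 = 30.42; length term: −600/31 = −19.355
Tm = 81.5 + (-5.262) + 30.42 − 19.355 = 87.303 → 87.3°C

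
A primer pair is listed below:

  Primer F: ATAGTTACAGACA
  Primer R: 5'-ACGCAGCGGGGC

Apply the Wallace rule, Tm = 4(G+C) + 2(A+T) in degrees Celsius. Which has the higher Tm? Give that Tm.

Primer F: A+T=9, G+C=4 → Tm = 2(9)+4(4) = 34°C
Primer R: A+T=2, G+C=10 → Tm = 2(2)+4(10) = 44°C
34°C vs 44°C → primer R is higher.

Primer R, 44°C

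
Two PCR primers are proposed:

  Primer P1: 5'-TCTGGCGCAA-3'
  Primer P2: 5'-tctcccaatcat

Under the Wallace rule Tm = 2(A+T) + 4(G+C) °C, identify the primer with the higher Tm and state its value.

Primer P1: A+T=4, G+C=6 → Tm = 2(4)+4(6) = 32°C
Primer P2: A+T=7, G+C=5 → Tm = 2(7)+4(5) = 34°C
32°C vs 34°C → primer P2 is higher.

Primer P2, 34°C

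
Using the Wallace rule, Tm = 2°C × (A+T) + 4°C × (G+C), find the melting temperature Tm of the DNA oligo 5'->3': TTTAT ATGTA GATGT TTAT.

A=5, C=0, G=3, T=11
AT pairs contribute 16, GC pairs contribute 3.
Tm = 2×16 + 4×3 = 44°C

44°C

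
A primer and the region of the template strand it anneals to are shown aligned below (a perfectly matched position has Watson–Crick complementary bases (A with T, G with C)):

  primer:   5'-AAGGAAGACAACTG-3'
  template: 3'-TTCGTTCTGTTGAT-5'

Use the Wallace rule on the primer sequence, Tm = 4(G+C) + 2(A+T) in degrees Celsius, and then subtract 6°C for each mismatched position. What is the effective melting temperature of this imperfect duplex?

Primer base counts: A=7, T=1, G=4, C=2 → A+T=8, G+C=6
Perfect-match Tm = 2(8) + 4(6) = 16 + 24 = 40°C
Mismatches (positions where the bases are not complementary): 2 (at positions 4, 14)
Effective Tm = 40 − 2×6 = 40 − 12 = 28°C

28°C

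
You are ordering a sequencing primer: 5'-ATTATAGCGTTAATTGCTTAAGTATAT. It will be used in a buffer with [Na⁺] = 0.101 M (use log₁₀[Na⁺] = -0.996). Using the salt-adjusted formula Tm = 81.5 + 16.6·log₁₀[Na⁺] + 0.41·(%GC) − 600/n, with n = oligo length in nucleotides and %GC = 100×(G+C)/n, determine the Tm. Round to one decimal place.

Length n = 27. Base counts: G=4, T=12, C=2, A=9
G+C = 6, so %GC = 6/27 × 100 = 22.222%
Salt term: 16.6 × (-0.996) = -16.534
GC term: 0.41 × 22.222 = 9.111; length term: −600/27 = −22.222
Tm = 81.5 + (-16.534) + 9.111 − 22.222 = 51.855 → 51.9°C

51.9°C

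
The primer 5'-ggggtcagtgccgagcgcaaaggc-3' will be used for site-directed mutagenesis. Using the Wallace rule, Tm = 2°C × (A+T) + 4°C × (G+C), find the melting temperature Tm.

Counting bases: T=2, A=5, C=6, G=11
AT pairs contribute 7, GC pairs contribute 17.
Tm = 4·17 + 2·7 = 68 + 14 = 82°C

82°C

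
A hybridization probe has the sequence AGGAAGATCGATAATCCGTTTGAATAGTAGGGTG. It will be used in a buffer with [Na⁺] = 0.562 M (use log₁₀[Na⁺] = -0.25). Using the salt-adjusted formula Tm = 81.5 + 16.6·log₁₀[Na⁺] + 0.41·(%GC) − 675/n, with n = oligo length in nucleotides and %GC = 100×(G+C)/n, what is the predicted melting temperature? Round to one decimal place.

74.4°C

Length n = 34. Counting bases: A=11, T=9, G=11, C=3
G+C = 14, so %GC = 14/34 × 100 = 41.176%
Salt term: 16.6 × (-0.25) = -4.15
GC term: 0.41 × 41.176 = 16.882; length term: −675/34 = −19.853
Tm = 81.5 + (-4.15) + 16.882 − 19.853 = 74.379 → 74.4°C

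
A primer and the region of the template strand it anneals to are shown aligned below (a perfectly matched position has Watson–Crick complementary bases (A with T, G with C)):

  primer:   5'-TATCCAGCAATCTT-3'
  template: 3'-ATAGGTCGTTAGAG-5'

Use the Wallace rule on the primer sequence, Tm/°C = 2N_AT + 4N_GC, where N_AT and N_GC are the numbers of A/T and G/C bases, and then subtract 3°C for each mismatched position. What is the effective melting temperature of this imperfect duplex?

35°C

Primer base counts: A=4, T=5, G=1, C=4 → A+T=9, G+C=5
Perfect-match Tm = 2(9) + 4(5) = 18 + 20 = 38°C
Mismatches (positions where the bases are not complementary): 1 (at position 14)
Effective Tm = 38 − 1×3 = 38 − 3 = 35°C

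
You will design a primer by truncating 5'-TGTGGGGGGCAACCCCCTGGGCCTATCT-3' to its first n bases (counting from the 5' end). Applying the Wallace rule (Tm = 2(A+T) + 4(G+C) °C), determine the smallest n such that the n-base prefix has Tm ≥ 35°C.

First 9 bases: TGTGGGGGG → Tm = 32°C (< 35°C)
First 10 bases: TGTGGGGGGC → Tm = 36°C (≥ 35°C)
Since every base adds ≥2°C, Tm only increases with n, so the threshold is first crossed at n = 10.

n = 10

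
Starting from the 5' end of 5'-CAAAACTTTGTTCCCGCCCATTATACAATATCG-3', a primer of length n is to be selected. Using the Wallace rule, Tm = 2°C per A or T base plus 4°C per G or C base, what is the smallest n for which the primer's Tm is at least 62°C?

First 20 bases: CAAAACTTTGTTCCCGCCCA → Tm = 60°C (< 62°C)
First 21 bases: CAAAACTTTGTTCCCGCCCAT → Tm = 62°C (≥ 62°C)
Each additional base adds 2°C (A/T) or 4°C (G/C), so Tm is non-decreasing in n; n = 21 is the first length to reach 62°C.

n = 21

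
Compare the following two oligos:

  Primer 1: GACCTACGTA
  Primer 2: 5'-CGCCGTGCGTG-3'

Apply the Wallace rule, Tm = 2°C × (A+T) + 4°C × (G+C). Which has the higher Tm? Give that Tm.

Primer 2, 40°C

Primer 1: A+T=5, G+C=5 → Tm = 2(5)+4(5) = 30°C
Primer 2: A+T=2, G+C=9 → Tm = 2(2)+4(9) = 40°C
30°C vs 40°C → primer 2 is higher.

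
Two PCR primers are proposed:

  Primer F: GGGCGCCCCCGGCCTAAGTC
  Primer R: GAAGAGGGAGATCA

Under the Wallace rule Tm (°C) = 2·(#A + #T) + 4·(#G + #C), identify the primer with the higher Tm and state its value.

Primer F, 72°C

Primer F: A+T=4, G+C=16 → Tm = 2(4)+4(16) = 72°C
Primer R: A+T=7, G+C=7 → Tm = 2(7)+4(7) = 42°C
72°C vs 42°C → primer F is higher.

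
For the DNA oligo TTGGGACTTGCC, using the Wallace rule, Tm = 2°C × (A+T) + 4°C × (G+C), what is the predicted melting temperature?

38°C

Scanning the sequence gives T=4, G=4, C=3, A=1.
AT pairs contribute 5, GC pairs contribute 7.
Tm = 2(5) + 4(7) = 10 + 28 = 38°C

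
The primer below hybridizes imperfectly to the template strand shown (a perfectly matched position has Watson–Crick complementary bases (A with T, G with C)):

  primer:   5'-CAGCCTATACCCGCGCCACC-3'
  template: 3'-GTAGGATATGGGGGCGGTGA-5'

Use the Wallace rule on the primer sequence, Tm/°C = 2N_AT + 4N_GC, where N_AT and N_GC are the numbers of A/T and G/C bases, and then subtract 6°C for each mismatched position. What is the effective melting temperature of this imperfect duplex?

50°C

Primer base counts: A=4, T=2, G=3, C=11 → A+T=6, G+C=14
Perfect-match Tm = 2(6) + 4(14) = 12 + 56 = 68°C
Mismatches (positions where the bases are not complementary): 3 (at positions 3, 13, 20)
Effective Tm = 68 − 3×6 = 68 − 18 = 50°C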